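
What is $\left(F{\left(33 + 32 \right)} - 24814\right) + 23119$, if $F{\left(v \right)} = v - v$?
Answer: $-1695$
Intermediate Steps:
$F{\left(v \right)} = 0$
$\left(F{\left(33 + 32 \right)} - 24814\right) + 23119 = \left(0 - 24814\right) + 23119 = -24814 + 23119 = -1695$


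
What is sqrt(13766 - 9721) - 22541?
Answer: -22541 + sqrt(4045) ≈ -22477.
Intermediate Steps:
sqrt(13766 - 9721) - 22541 = sqrt(4045) - 22541 = -22541 + sqrt(4045)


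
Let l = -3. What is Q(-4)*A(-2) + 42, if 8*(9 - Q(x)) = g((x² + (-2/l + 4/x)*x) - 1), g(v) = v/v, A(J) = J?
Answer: 97/4 ≈ 24.250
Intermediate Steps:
g(v) = 1
Q(x) = 71/8 (Q(x) = 9 - ⅛*1 = 9 - ⅛ = 71/8)
Q(-4)*A(-2) + 42 = (71/8)*(-2) + 42 = -71/4 + 42 = 97/4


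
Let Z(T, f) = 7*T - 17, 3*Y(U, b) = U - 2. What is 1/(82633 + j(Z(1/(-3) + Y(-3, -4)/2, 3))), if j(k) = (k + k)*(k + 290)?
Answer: 18/1247455 ≈ 1.4429e-5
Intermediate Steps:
Y(U, b) = -⅔ + U/3 (Y(U, b) = (U - 2)/3 = (-2 + U)/3 = -⅔ + U/3)
Z(T, f) = -17 + 7*T
j(k) = 2*k*(290 + k) (j(k) = (2*k)*(290 + k) = 2*k*(290 + k))
1/(82633 + j(Z(1/(-3) + Y(-3, -4)/2, 3))) = 1/(82633 + 2*(-17 + 7*(1/(-3) + (-⅔ + (⅓)*(-3))/2))*(290 + (-17 + 7*(1/(-3) + (-⅔ + (⅓)*(-3))/2)))) = 1/(82633 + 2*(-17 + 7*(1*(-⅓) + (-⅔ - 1)*(½)))*(290 + (-17 + 7*(1*(-⅓) + (-⅔ - 1)*(½))))) = 1/(82633 + 2*(-17 + 7*(-⅓ - 5/3*½))*(290 + (-17 + 7*(-⅓ - 5/3*½)))) = 1/(82633 + 2*(-17 + 7*(-⅓ - ⅚))*(290 + (-17 + 7*(-⅓ - ⅚)))) = 1/(82633 + 2*(-17 + 7*(-7/6))*(290 + (-17 + 7*(-7/6)))) = 1/(82633 + 2*(-17 - 49/6)*(290 + (-17 - 49/6))) = 1/(82633 + 2*(-151/6)*(290 - 151/6)) = 1/(82633 + 2*(-151/6)*(1589/6)) = 1/(82633 - 239939/18) = 1/(1247455/18) = 18/1247455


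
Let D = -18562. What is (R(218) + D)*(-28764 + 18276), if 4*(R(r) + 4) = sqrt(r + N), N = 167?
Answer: 194720208 - 2622*sqrt(385) ≈ 1.9467e+8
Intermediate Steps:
R(r) = -4 + sqrt(167 + r)/4 (R(r) = -4 + sqrt(r + 167)/4 = -4 + sqrt(167 + r)/4)
(R(218) + D)*(-28764 + 18276) = ((-4 + sqrt(167 + 218)/4) - 18562)*(-28764 + 18276) = ((-4 + sqrt(385)/4) - 18562)*(-10488) = (-18566 + sqrt(385)/4)*(-10488) = 194720208 - 2622*sqrt(385)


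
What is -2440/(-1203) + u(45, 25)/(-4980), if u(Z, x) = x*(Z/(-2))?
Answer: 1710385/798792 ≈ 2.1412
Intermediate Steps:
u(Z, x) = -Z*x/2 (u(Z, x) = x*(Z*(-½)) = x*(-Z/2) = -Z*x/2)
-2440/(-1203) + u(45, 25)/(-4980) = -2440/(-1203) - ½*45*25/(-4980) = -2440*(-1/1203) - 1125/2*(-1/4980) = 2440/1203 + 75/664 = 1710385/798792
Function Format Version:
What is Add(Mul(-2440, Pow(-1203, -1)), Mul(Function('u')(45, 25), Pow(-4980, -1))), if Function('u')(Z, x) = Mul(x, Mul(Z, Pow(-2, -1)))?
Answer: Rational(1710385, 798792) ≈ 2.1412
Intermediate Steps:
Function('u')(Z, x) = Mul(Rational(-1, 2), Z, x) (Function('u')(Z, x) = Mul(x, Mul(Z, Rational(-1, 2))) = Mul(x, Mul(Rational(-1, 2), Z)) = Mul(Rational(-1, 2), Z, x))
Add(Mul(-2440, Pow(-1203, -1)), Mul(Function('u')(45, 25), Pow(-4980, -1))) = Add(Mul(-2440, Pow(-1203, -1)), Mul(Mul(Rational(-1, 2), 45, 25), Pow(-4980, -1))) = Add(Mul(-2440, Rational(-1, 1203)), Mul(Rational(-1125, 2), Rational(-1, 4980))) = Add(Rational(2440, 1203), Rational(75, 664)) = Rational(1710385, 798792)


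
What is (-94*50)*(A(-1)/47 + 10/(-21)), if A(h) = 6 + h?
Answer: 36500/21 ≈ 1738.1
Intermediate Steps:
(-94*50)*(A(-1)/47 + 10/(-21)) = (-94*50)*((6 - 1)/47 + 10/(-21)) = -4700*(5*(1/47) + 10*(-1/21)) = -4700*(5/47 - 10/21) = -4700*(-365/987) = 36500/21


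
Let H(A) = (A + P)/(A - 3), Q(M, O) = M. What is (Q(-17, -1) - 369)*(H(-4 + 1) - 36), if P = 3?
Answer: 13896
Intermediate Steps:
H(A) = (3 + A)/(-3 + A) (H(A) = (A + 3)/(A - 3) = (3 + A)/(-3 + A))
(Q(-17, -1) - 369)*(H(-4 + 1) - 36) = (-17 - 369)*((3 + (-4 + 1))/(-3 + (-4 + 1)) - 36) = -386*((3 - 3)/(-3 - 3) - 36) = -386*(0/(-6) - 36) = -386*(-⅙*0 - 36) = -386*(0 - 36) = -386*(-36) = 13896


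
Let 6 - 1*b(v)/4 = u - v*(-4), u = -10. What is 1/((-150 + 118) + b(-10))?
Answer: 1/192 ≈ 0.0052083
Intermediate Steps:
b(v) = 64 - 16*v (b(v) = 24 - 4*(-10 - v*(-4)) = 24 - 4*(-10 - (-4)*v) = 24 - 4*(-10 + 4*v) = 24 + (40 - 16*v) = 64 - 16*v)
1/((-150 + 118) + b(-10)) = 1/((-150 + 118) + (64 - 16*(-10))) = 1/(-32 + (64 + 160)) = 1/(-32 + 224) = 1/192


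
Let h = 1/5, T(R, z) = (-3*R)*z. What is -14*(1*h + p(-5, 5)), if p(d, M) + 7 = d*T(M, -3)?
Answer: 16226/5 ≈ 3245.2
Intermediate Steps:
T(R, z) = -3*R*z
h = 1/5 ≈ 0.20000
p(d, M) = -7 + 9*M*d (p(d, M) = -7 + d*(-3*M*(-3)) = -7 + d*(9*M) = -7 + 9*M*d)
-14*(1*h + p(-5, 5)) = -14*(1*(1/5) + (-7 + 9*5*(-5))) = -14*(1/5 + (-7 - 225)) = -14*(1/5 - 232) = -14*(-1159/5) = 16226/5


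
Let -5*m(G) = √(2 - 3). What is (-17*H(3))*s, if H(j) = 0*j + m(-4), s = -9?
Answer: -153*I/5 ≈ -30.6*I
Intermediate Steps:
m(G) = -I/5 (m(G) = -√(2 - 3)/5 = -I/5)
H(j) = -I/5 (H(j) = 0*j - I/5 = 0 - I/5 = -I/5)
(-17*H(3))*s = -(-17)*I/5*(-9) = (17*I/5)*(-9) = -153*I/5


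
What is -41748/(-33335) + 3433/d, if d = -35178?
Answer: 1354172089/1172658630 ≈ 1.1548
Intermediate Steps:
-41748/(-33335) + 3433/d = -41748/(-33335) + 3433/(-35178) = -41748*(-1/33335) + 3433*(-1/35178) = 41748/33335 - 3433/35178 = 1354172089/1172658630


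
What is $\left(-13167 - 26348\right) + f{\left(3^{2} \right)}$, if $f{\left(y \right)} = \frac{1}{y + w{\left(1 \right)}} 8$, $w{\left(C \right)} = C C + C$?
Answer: $- \frac{434657}{11} \approx -39514.0$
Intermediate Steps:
$w{\left(C \right)} = C + C^{2}$ ($w{\left(C \right)} = C^{2} + C = C + C^{2}$)
$f{\left(y \right)} = \frac{8}{2 + y}$ ($f{\left(y \right)} = \frac{1}{y + 1 \left(1 + 1\right)} 8 = \frac{1}{y + 1 \cdot 2} \cdot 8 = \frac{1}{y + 2} \cdot 8 = \frac{1}{2 + y} 8 = \frac{8}{2 + y}$)
$\left(-13167 - 26348\right) + f{\left(3^{2} \right)} = \left(-13167 - 26348\right) + \frac{8}{2 + 3^{2}} = -39515 + \frac{8}{2 + 9} = -39515 + \frac{8}{11} = - \frac{434657}{11}$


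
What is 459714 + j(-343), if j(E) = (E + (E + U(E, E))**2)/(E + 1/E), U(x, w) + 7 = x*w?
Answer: -2332635266397/58825 ≈ -3.9654e+7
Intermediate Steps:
U(x, w) = -7 + w*x (U(x, w) = -7 + x*w = -7 + w*x)
j(E) = (E + (-7 + E + E**2)**2)/(E + 1/E) (j(E) = (E + (E + (-7 + E*E))**2)/(E + 1/E) = (E + (E + (-7 + E**2))**2)/(E + 1/E) = (E + (-7 + E + E**2)**2)/(E + 1/E))
459714 + j(-343) = 459714 - 343*(-343 + (-7 - 343 + (-343)**2)**2)/(1 + (-343)**2) = 459714 - 343*(-343 + (-7 - 343 + 117649)**2)/(1 + 117649) = 459714 - 343*(-343 + 117299**2)/117650 = 459714 - 343*1/117650*(-343 + 13759055401) = 459714 - 343*1/117650*13759055058 = 459714 - 2359677942447/58825 = -2332635266397/58825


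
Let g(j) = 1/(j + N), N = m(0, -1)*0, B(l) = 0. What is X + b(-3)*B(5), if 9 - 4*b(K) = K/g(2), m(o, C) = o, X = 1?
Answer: 1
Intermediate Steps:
N = 0 (N = 0*0 = 0)
g(j) = 1/j (g(j) = 1/(j + 0) = 1/j)
b(K) = 9/4 - K/2 (b(K) = 9/4 - K/(4*(1/2)) = 9/4 - K/(4*1/2) = 9/4 - K*2/4 = 9/4 - K/2)
X + b(-3)*B(5) = 1 + (9/4 - 1/2*(-3))*0 = 1 + (9/4 + 3/2)*0 = 1 + (15/4)*0 = 1 + 0 = 1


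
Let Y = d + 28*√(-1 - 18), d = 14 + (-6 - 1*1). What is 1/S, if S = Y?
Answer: 1/2135 - 4*I*√19/2135 ≈ 0.00046838 - 0.0081666*I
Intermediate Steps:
d = 7 (d = 14 + (-6 - 1) = 14 - 7 = 7)
Y = 7 + 28*I*√19 (Y = 7 + 28*√(-1 - 18) = 7 + 28*√(-19) = 7 + 28*(I*√19) = 7 + 28*I*√19 ≈ 7.0 + 122.05*I)
S = 7 + 28*I*√19 ≈ 7.0 + 122.05*I
1/S = 1/(7 + 28*I*√19)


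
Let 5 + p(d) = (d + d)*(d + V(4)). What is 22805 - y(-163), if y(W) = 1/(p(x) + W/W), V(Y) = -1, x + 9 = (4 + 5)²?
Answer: 233067099/10220 ≈ 22805.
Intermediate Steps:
x = 72 (x = -9 + (4 + 5)² = -9 + 9² = -9 + 81 = 72)
p(d) = -5 + 2*d*(-1 + d) (p(d) = -5 + (d + d)*(d - 1) = -5 + (2*d)*(-1 + d) = -5 + 2*d*(-1 + d))
y(W) = 1/10220 (y(W) = 1/((-5 - 2*72 + 2*72²) + W/W) = 1/((-5 - 144 + 2*5184) + 1) = 1/((-5 - 144 + 10368) + 1) = 1/(10219 + 1) = 1/10220)
22805 - y(-163) = 22805 - 1*1/10220 = 22805 - 1/10220 = 233067099/10220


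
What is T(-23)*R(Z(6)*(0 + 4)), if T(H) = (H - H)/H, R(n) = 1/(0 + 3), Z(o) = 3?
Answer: 0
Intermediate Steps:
R(n) = 1/3
T(H) = 0 (T(H) = 0/H = 0)
T(-23)*R(Z(6)*(0 + 4)) = 0*(1/3) = 0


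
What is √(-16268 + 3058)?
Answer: I*√13210 ≈ 114.93*I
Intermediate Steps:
√(-16268 + 3058) = √(-13210) = I*√13210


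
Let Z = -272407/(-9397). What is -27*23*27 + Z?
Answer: -157287092/9397 ≈ -16738.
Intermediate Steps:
Z = 272407/9397 (Z = -272407*(-1/9397) = 272407/9397 ≈ 28.989)
-27*23*27 + Z = -27*23*27 + 272407/9397 = -621*27 + 272407/9397 = -16767 + 272407/9397 = -157287092/9397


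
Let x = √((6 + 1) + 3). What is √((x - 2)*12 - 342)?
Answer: √(-366 + 12*√10) ≈ 18.112*I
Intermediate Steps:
x = √10 (x = √(7 + 3) = √10 ≈ 3.1623)
√((x - 2)*12 - 342) = √((√10 - 2)*12 - 342) = √((-2 + √10)*12 - 342) = √((-24 + 12*√10) - 342) = √(-366 + 12*√10)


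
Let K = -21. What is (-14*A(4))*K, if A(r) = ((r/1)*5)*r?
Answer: 23520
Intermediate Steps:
A(r) = 5*r**2 (A(r) = ((r*1)*5)*r = (r*5)*r = (5*r)*r = 5*r**2)
(-14*A(4))*K = -70*4**2*(-21) = -70*16*(-21) = -14*80*(-21) = -1120*(-21) = 23520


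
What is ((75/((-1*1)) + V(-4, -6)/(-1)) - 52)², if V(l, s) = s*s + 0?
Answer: 26569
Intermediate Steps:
V(l, s) = s² (V(l, s) = s² + 0 = s²)
((75/((-1*1)) + V(-4, -6)/(-1)) - 52)² = ((75/((-1*1)) + (-6)²/(-1)) - 52)² = ((75/(-1) + 36*(-1)) - 52)² = ((75*(-1) - 36) - 52)² = ((-75 - 36) - 52)² = (-111 - 52)² = (-163)² = 26569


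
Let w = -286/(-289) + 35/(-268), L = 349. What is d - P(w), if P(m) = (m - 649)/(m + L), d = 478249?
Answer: 12959297740784/27097281 ≈ 4.7825e+5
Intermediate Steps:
w = 66533/77452 (w = -286*(-1/289) + 35*(-1/268) = 286/289 - 35/268 = 66533/77452 ≈ 0.85902)
P(m) = (-649 + m)/(349 + m) (P(m) = (m - 649)/(m + 349) = (-649 + m)/(349 + m))
d - P(w) = 478249 - (-649 + 66533/77452)/(349 + 66533/77452) = 478249 - (-50199815)/(27097281/77452*77452) = 478249 - 77452*(-50199815)/(27097281*77452) = 478249 - 1*(-50199815/27097281) = 478249 + 50199815/27097281 = 12959297740784/27097281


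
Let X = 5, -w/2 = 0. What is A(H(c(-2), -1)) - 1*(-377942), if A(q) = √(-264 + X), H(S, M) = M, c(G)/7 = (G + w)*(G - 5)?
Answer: 377942 + I*√259 ≈ 3.7794e+5 + 16.093*I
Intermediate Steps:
w = 0 (w = -2*0 = 0)
c(G) = 7*G*(-5 + G) (c(G) = 7*((G + 0)*(G - 5)) = 7*(G*(-5 + G)) = 7*G*(-5 + G))
A(q) = I*√259 (A(q) = √(-264 + 5) = √(-259) = I*√259)
A(H(c(-2), -1)) - 1*(-377942) = I*√259 - 1*(-377942) = I*√259 + 377942 = 377942 + I*√259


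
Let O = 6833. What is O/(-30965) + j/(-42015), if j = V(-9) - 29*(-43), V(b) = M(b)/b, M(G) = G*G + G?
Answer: -21696942/86732965 ≈ -0.25016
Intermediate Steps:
M(G) = G + G² (M(G) = G² + G = G + G²)
V(b) = 1 + b (V(b) = (b*(1 + b))/b = 1 + b)
j = 1239 (j = (1 - 9) - 29*(-43) = -8 + 1247 = 1239)
O/(-30965) + j/(-42015) = 6833/(-30965) + 1239/(-42015) = 6833*(-1/30965) + 1239*(-1/42015) = -6833/30965 - 413/14005 = -21696942/86732965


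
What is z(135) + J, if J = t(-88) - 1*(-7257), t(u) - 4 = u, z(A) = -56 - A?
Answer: 6982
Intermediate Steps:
t(u) = 4 + u
J = 7173 (J = (4 - 88) - 1*(-7257) = -84 + 7257 = 7173)
z(135) + J = (-56 - 1*135) + 7173 = (-56 - 135) + 7173 = -191 + 7173 = 6982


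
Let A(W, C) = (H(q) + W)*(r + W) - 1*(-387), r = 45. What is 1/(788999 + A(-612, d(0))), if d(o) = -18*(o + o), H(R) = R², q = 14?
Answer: 1/1025258 ≈ 9.7536e-7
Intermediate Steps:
d(o) = -36*o
A(W, C) = 387 + (45 + W)*(196 + W) (A(W, C) = (14² + W)*(45 + W) - 1*(-387) = (196 + W)*(45 + W) + 387 = (45 + W)*(196 + W) + 387 = 387 + (45 + W)*(196 + W))
1/(788999 + A(-612, d(0))) = 1/(788999 + (9207 + (-612)² + 241*(-612))) = 1/(788999 + (9207 + 374544 - 147492)) = 1/(788999 + 236259) = 1/1025258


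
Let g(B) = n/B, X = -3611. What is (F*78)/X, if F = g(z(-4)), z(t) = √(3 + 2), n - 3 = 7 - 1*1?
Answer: -702*√5/18055 ≈ -0.086941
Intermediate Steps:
n = 9 (n = 3 + (7 - 1*1) = 3 + (7 - 1) = 3 + 6 = 9)
z(t) = √5
g(B) = 9/B
F = 9*√5/5 (F = 9/(√5) = 9*(√5/5) = 9*√5/5 ≈ 4.0249)
(F*78)/X = ((9*√5/5)*78)/(-3611) = (702*√5/5)*(-1/3611) = -702*√5/18055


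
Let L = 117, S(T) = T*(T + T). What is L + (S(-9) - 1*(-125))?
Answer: 404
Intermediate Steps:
S(T) = 2*T**2 (S(T) = T*(2*T) = 2*T**2)
L + (S(-9) - 1*(-125)) = 117 + (2*(-9)**2 - 1*(-125)) = 117 + (2*81 + 125) = 117 + (162 + 125) = 117 + 287 = 404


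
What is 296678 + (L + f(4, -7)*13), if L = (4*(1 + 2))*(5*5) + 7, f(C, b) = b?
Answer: 296894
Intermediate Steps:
L = 307 (L = (4*3)*25 + 7 = 12*25 + 7 = 300 + 7 = 307)
296678 + (L + f(4, -7)*13) = 296678 + (307 - 7*13) = 296678 + (307 - 91) = 296678 + 216 = 296894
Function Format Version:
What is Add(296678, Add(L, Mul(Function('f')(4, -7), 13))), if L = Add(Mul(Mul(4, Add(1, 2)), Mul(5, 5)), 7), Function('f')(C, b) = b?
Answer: 296894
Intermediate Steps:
L = 307 (L = Add(Mul(Mul(4, 3), 25), 7) = Add(Mul(12, 25), 7) = Add(300, 7) = 307)
Add(296678, Add(L, Mul(Function('f')(4, -7), 13))) = Add(296678, Add(307, Mul(-7, 13))) = Add(296678, Add(307, -91)) = Add(296678, 216) = 296894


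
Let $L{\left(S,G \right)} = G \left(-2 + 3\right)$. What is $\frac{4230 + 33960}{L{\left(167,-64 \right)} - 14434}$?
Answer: $- \frac{19095}{7249} \approx -2.6342$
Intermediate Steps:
$L{\left(S,G \right)} = G$ ($L{\left(S,G \right)} = G 1 = G$)
$\frac{4230 + 33960}{L{\left(167,-64 \right)} - 14434} = \frac{4230 + 33960}{-64 - 14434} = \frac{38190}{-14498} = 38190 \left(- \frac{1}{14498}\right) = - \frac{19095}{7249}$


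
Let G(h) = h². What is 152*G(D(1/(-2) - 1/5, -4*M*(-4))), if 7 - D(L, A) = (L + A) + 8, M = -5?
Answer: 24137942/25 ≈ 9.6552e+5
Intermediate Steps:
D(L, A) = -1 - A - L (D(L, A) = 7 - ((L + A) + 8) = 7 - ((A + L) + 8) = 7 - (8 + A + L) = 7 + (-8 - A - L) = -1 - A - L)
152*G(D(1/(-2) - 1/5, -4*M*(-4))) = 152*(-1 - (-4*(-5))*(-4) - (1/(-2) - 1/5))² = 152*(-1 - 20*(-4) - (1*(-½) - 1*⅕))² = 152*(-1 - 1*(-80) - (-½ - ⅕))² = 152*(-1 + 80 - 1*(-7/10))² = 152*(-1 + 80 + 7/10)² = 152*(797/10)² = 152*(635209/100) = 24137942/25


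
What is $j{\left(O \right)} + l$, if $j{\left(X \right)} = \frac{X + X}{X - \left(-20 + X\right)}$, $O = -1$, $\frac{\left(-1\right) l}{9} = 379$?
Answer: $- \frac{34111}{10} \approx -3411.1$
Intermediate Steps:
$l = -3411$ ($l = \left(-9\right) 379 = -3411$)
$j{\left(X \right)} = \frac{X}{10}$ ($j{\left(X \right)} = \frac{2 X}{20} = 2 X \frac{1}{20} = \frac{X}{10}$)
$j{\left(O \right)} + l = \frac{1}{10} \left(-1\right) - 3411 = - \frac{1}{10} - 3411 = - \frac{34111}{10}$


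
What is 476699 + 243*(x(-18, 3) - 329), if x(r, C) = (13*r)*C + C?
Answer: 226895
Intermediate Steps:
x(r, C) = C + 13*C*r (x(r, C) = 13*C*r + C = C + 13*C*r)
476699 + 243*(x(-18, 3) - 329) = 476699 + 243*(3*(1 + 13*(-18)) - 329) = 476699 + 243*(3*(1 - 234) - 329) = 476699 + 243*(3*(-233) - 329) = 476699 + 243*(-699 - 329) = 476699 + 243*(-1028) = 476699 - 249804 = 226895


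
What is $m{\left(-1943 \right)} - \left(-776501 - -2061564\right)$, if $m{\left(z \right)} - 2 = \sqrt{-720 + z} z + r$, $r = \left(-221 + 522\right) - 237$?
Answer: $-1284997 - 1943 i \sqrt{2663} \approx -1.285 \cdot 10^{6} - 1.0027 \cdot 10^{5} i$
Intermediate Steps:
$r = 64$ ($r = 301 - 237 = 64$)
$m{\left(z \right)} = 66 + z \sqrt{-720 + z}$ ($m{\left(z \right)} = 2 + \left(\sqrt{-720 + z} z + 64\right) = 2 + \left(z \sqrt{-720 + z} + 64\right) = 2 + \left(64 + z \sqrt{-720 + z}\right) = 66 + z \sqrt{-720 + z}$)
$m{\left(-1943 \right)} - \left(-776501 - -2061564\right) = \left(66 - 1943 \sqrt{-720 - 1943}\right) - \left(-776501 - -2061564\right) = \left(66 - 1943 \sqrt{-2663}\right) - \left(-776501 + 2061564\right) = \left(66 - 1943 i \sqrt{2663}\right) - 1285063 = -1284997 - 1943 i \sqrt{2663}$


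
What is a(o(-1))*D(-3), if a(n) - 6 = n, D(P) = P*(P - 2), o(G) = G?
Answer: 75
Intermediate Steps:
D(P) = P*(-2 + P)
a(n) = 6 + n
a(o(-1))*D(-3) = (6 - 1)*(-3*(-2 - 3)) = 5*(-3*(-5)) = 5*15 = 75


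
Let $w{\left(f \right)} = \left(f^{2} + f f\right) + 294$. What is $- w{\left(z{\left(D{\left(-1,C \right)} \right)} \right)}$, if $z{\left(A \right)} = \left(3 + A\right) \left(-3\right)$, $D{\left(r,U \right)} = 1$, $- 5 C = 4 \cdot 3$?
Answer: $-582$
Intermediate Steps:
$C = - \frac{12}{5}$ ($C = - \frac{4 \cdot 3}{5} = \left(- \frac{1}{5}\right) 12 = - \frac{12}{5} \approx -2.4$)
$z{\left(A \right)} = -9 - 3 A$
$w{\left(f \right)} = 294 + 2 f^{2}$ ($w{\left(f \right)} = \left(f^{2} + f^{2}\right) + 294 = 2 f^{2} + 294 = 294 + 2 f^{2}$)
$- w{\left(z{\left(D{\left(-1,C \right)} \right)} \right)} = - (294 + 2 \left(-9 - 3\right)^{2}) = - (294 + 2 \left(-12\right)^{2}) = - (294 + 2 \cdot 144) = - (294 + 288) = \left(-1\right) 582 = -582$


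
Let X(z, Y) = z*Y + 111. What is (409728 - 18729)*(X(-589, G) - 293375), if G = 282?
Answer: -179610082638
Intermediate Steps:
X(z, Y) = 111 + Y*z (X(z, Y) = Y*z + 111 = 111 + Y*z)
(409728 - 18729)*(X(-589, G) - 293375) = (409728 - 18729)*((111 + 282*(-589)) - 293375) = 390999*((111 - 166098) - 293375) = 390999*(-165987 - 293375) = 390999*(-459362) = -179610082638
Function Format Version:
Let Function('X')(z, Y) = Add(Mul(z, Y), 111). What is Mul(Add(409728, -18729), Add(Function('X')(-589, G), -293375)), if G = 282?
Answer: -179610082638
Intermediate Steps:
Function('X')(z, Y) = Add(111, Mul(Y, z)) (Function('X')(z, Y) = Add(Mul(Y, z), 111) = Add(111, Mul(Y, z)))
Mul(Add(409728, -18729), Add(Function('X')(-589, G), -293375)) = Mul(Add(409728, -18729), Add(Add(111, Mul(282, -589)), -293375)) = Mul(390999, Add(Add(111, -166098), -293375)) = Mul(390999, Add(-165987, -293375)) = Mul(390999, -459362) = -179610082638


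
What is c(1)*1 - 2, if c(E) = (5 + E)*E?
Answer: 4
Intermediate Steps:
c(E) = E*(5 + E)
c(1)*1 - 2 = (1*(5 + 1))*1 - 2 = (1*6)*1 - 2 = 6*1 - 2 = 6 - 2 = 4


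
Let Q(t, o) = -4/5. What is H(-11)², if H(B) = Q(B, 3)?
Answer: 16/25 ≈ 0.64000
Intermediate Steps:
Q(t, o) = -⅘ (Q(t, o) = -4*⅕ = -⅘)
H(B) = -⅘
H(-11)² = (-⅘)² = 16/25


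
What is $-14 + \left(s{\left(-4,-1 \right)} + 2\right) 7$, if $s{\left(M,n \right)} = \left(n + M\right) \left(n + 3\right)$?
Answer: $-70$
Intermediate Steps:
$s{\left(M,n \right)} = \left(3 + n\right) \left(M + n\right)$ ($s{\left(M,n \right)} = \left(M + n\right) \left(3 + n\right) = \left(3 + n\right) \left(M + n\right)$)
$-14 + \left(s{\left(-4,-1 \right)} + 2\right) 7 = -14 + \left(\left(\left(-1\right)^{2} + 3 \left(-4\right) + 3 \left(-1\right) - -4\right) + 2\right) 7 = -14 + \left(\left(1 - 12 - 3 + 4\right) + 2\right) 7 = -14 + \left(-10 + 2\right) 7 = -14 - 56 = -70$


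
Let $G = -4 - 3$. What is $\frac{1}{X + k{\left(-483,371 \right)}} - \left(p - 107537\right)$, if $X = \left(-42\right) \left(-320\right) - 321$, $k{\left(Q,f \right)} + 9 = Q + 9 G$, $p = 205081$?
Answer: $- \frac{1225542815}{12564} \approx -97544.0$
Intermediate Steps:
$G = -7$ ($G = -4 - 3 = -7$)
$k{\left(Q,f \right)} = -72 + Q$ ($k{\left(Q,f \right)} = -9 + \left(Q + 9 \left(-7\right)\right) = -9 + \left(Q - 63\right) = -9 + \left(-63 + Q\right) = -72 + Q$)
$X = 13119$ ($X = 13440 - 321 = 13119$)
$\frac{1}{X + k{\left(-483,371 \right)}} - \left(p - 107537\right) = \frac{1}{13119 - 555} - \left(205081 - 107537\right) = \frac{1}{12564} - 97544 = - \frac{1225542815}{12564}$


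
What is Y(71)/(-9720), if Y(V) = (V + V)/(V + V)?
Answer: -1/9720 ≈ -0.00010288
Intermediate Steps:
Y(V) = 1 (Y(V) = (2*V)/((2*V)) = (2*V)*(1/(2*V)) = 1)
Y(71)/(-9720) = 1/(-9720) = 1*(-1/9720) = -1/9720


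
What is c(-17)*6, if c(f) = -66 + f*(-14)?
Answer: 1032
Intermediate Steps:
c(f) = -66 - 14*f
c(-17)*6 = (-66 - 14*(-17))*6 = (-66 + 238)*6 = 172*6 = 1032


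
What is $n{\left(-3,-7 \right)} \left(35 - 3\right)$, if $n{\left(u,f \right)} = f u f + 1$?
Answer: $-4672$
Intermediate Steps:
$n{\left(u,f \right)} = 1 + u f^{2}$ ($n{\left(u,f \right)} = u f^{2} + 1 = 1 + u f^{2}$)
$n{\left(-3,-7 \right)} \left(35 - 3\right) = \left(1 - 3 \left(-7\right)^{2}\right) \left(35 - 3\right) = \left(1 - 147\right) 32 = \left(-146\right) 32 = -4672$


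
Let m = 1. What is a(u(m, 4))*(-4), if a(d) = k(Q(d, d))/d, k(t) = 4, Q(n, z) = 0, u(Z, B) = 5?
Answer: -16/5 ≈ -3.2000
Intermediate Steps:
a(d) = 4/d
a(u(m, 4))*(-4) = (4/5)*(-4) = (4*(⅕))*(-4) = (⅘)*(-4) = -16/5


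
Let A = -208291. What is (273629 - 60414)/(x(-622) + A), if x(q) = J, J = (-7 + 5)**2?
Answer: -213215/208287 ≈ -1.0237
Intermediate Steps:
J = 4 (J = (-2)**2 = 4)
x(q) = 4
(273629 - 60414)/(x(-622) + A) = (273629 - 60414)/(4 - 208291) = 213215/(-208287) = 213215*(-1/208287) = -213215/208287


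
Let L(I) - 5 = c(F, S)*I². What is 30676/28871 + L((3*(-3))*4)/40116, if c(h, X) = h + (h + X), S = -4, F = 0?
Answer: 1081075507/1158189036 ≈ 0.93342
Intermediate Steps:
c(h, X) = X + 2*h (c(h, X) = h + (X + h) = X + 2*h)
L(I) = 5 - 4*I² (L(I) = 5 + (-4 + 2*0)*I² = 5 + (-4 + 0)*I² = 5 - 4*I²)
30676/28871 + L((3*(-3))*4)/40116 = 30676/28871 + (5 - 4*((3*(-3))*4)²)/40116 = 30676*(1/28871) + (5 - 4*(-9*4)²)*(1/40116) = 30676/28871 + (5 - 4*(-36)²)*(1/40116) = 30676/28871 + (5 - 4*1296)*(1/40116) = 30676/28871 + (5 - 5184)*(1/40116) = 30676/28871 - 5179*1/40116 = 30676/28871 - 5179/40116 = 1081075507/1158189036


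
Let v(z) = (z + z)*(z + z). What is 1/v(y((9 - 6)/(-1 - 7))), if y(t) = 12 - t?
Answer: 16/9801 ≈ 0.0016325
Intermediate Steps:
v(z) = 4*z² (v(z) = (2*z)*(2*z) = 4*z²)
1/v(y((9 - 6)/(-1 - 7))) = 1/(4*(12 - (9 - 6)/(-1 - 7))²) = 1/(4*(12 - 3/(-8))²) = 1/(4*(12 - 3*(-1)/8)²) = 1/(4*(12 - 1*(-3/8))²) = 1/(4*(12 + 3/8)²) = 1/(4*(99/8)²) = 1/(4*(9801/64)) = 1/(9801/16) = 16/9801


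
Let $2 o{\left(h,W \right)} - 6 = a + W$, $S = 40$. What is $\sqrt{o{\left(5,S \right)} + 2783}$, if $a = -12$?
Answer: $20 \sqrt{7} \approx 52.915$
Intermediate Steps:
$o{\left(h,W \right)} = -3 + \frac{W}{2}$ ($o{\left(h,W \right)} = 3 + \frac{-12 + W}{2} = 3 + \left(-6 + \frac{W}{2}\right) = -3 + \frac{W}{2}$)
$\sqrt{o{\left(5,S \right)} + 2783} = \sqrt{\left(-3 + \frac{1}{2} \cdot 40\right) + 2783} = \sqrt{\left(-3 + 20\right) + 2783} = \sqrt{17 + 2783} = \sqrt{2800} = 20 \sqrt{7}$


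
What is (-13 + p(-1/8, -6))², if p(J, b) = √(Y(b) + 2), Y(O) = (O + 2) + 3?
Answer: 144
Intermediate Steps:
Y(O) = 5 + O (Y(O) = (2 + O) + 3 = 5 + O)
p(J, b) = √(7 + b) (p(J, b) = √((5 + b) + 2) = √(7 + b))
(-13 + p(-1/8, -6))² = (-13 + √(7 - 6))² = (-13 + √1)² = (-13 + 1)² = (-12)² = 144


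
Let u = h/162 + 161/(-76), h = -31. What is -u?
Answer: 14219/6156 ≈ 2.3098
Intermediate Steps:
u = -14219/6156 (u = -31/162 + 161/(-76) = -31*1/162 + 161*(-1/76) = -31/162 - 161/76 = -14219/6156 ≈ -2.3098)
-u = -1*(-14219/6156) = 14219/6156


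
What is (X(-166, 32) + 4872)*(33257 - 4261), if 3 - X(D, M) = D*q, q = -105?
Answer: -364044780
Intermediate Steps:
X(D, M) = 3 + 105*D (X(D, M) = 3 - D*(-105) = 3 - (-105)*D = 3 + 105*D)
(X(-166, 32) + 4872)*(33257 - 4261) = ((3 + 105*(-166)) + 4872)*(33257 - 4261) = ((3 - 17430) + 4872)*28996 = (-17427 + 4872)*28996 = -12555*28996 = -364044780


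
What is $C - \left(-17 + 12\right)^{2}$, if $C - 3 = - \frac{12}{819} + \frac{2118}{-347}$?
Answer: $- \frac{2663684}{94731} \approx -28.118$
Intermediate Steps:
$C = - \frac{295409}{94731}$ ($C = 3 + \left(- \frac{12}{819} + \frac{2118}{-347}\right) = 3 + \left(\left(-12\right) \frac{1}{819} + 2118 \left(- \frac{1}{347}\right)\right) = 3 - \frac{579602}{94731} = - \frac{295409}{94731} \approx -3.1184$)
$C - \left(-17 + 12\right)^{2} = - \frac{295409}{94731} - \left(-17 + 12\right)^{2} = - \frac{295409}{94731} - \left(-5\right)^{2} = - \frac{295409}{94731} - 25 = - \frac{2663684}{94731}$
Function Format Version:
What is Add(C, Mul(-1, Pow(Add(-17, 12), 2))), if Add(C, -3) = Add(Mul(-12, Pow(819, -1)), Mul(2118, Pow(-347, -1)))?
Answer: Rational(-2663684, 94731) ≈ -28.118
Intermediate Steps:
C = Rational(-295409, 94731) (C = Add(3, Add(Mul(-12, Pow(819, -1)), Mul(2118, Pow(-347, -1)))) = Add(3, Add(Mul(-12, Rational(1, 819)), Mul(2118, Rational(-1, 347)))) = Add(3, Add(Rational(-4, 273), Rational(-2118, 347))) = Add(3, Rational(-579602, 94731)) = Rational(-295409, 94731) ≈ -3.1184)
Add(C, Mul(-1, Pow(Add(-17, 12), 2))) = Add(Rational(-295409, 94731), Mul(-1, Pow(Add(-17, 12), 2))) = Add(Rational(-295409, 94731), Mul(-1, Pow(-5, 2))) = Add(Rational(-295409, 94731), Mul(-1, 25)) = Add(Rational(-295409, 94731), -25) = Rational(-2663684, 94731)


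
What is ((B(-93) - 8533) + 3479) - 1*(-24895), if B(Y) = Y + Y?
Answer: 19655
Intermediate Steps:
B(Y) = 2*Y
((B(-93) - 8533) + 3479) - 1*(-24895) = ((2*(-93) - 8533) + 3479) - 1*(-24895) = ((-186 - 8533) + 3479) + 24895 = (-8719 + 3479) + 24895 = -5240 + 24895 = 19655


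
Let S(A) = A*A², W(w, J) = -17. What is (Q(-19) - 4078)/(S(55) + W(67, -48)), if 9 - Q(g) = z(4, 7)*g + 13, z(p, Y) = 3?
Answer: -4025/166358 ≈ -0.024195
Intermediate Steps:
Q(g) = -4 - 3*g (Q(g) = 9 - (3*g + 13) = 9 - (13 + 3*g) = 9 + (-13 - 3*g) = -4 - 3*g)
S(A) = A³
(Q(-19) - 4078)/(S(55) + W(67, -48)) = ((-4 - 3*(-19)) - 4078)/(55³ - 17) = ((-4 + 57) - 4078)/(166375 - 17) = (53 - 4078)/166358 = -4025*1/166358 = -4025/166358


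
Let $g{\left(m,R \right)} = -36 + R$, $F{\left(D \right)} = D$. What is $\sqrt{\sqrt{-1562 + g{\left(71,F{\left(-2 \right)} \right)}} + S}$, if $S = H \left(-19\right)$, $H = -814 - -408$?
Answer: $\sqrt{7714 + 40 i} \approx 87.83 + 0.2277 i$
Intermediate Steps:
$H = -406$ ($H = -814 + 408 = -406$)
$S = 7714$ ($S = \left(-406\right) \left(-19\right) = 7714$)
$\sqrt{\sqrt{-1562 + g{\left(71,F{\left(-2 \right)} \right)}} + S} = \sqrt{\sqrt{-1562 - 38} + 7714} = \sqrt{\sqrt{-1600} + 7714} = \sqrt{40 i + 7714} = \sqrt{7714 + 40 i}$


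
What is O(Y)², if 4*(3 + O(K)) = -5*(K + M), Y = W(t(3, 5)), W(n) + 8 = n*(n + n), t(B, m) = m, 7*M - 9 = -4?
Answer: 2493241/784 ≈ 3180.2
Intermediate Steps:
M = 5/7 (M = 9/7 + (⅐)*(-4) = 9/7 - 4/7 = 5/7 ≈ 0.71429)
W(n) = -8 + 2*n² (W(n) = -8 + n*(n + n) = -8 + n*(2*n) = -8 + 2*n²)
Y = 42 (Y = -8 + 2*5² = -8 + 2*25 = -8 + 50 = 42)
O(K) = -109/28 - 5*K/4 (O(K) = -3 + (-5*(K + 5/7))/4 = -3 + (-5*(5/7 + K))/4 = -3 + (-25/7 - 5*K)/4 = -3 + (-25/28 - 5*K/4) = -109/28 - 5*K/4)
O(Y)² = (-109/28 - 5/4*42)² = (-109/28 - 105/2)² = (-1579/28)² = 2493241/784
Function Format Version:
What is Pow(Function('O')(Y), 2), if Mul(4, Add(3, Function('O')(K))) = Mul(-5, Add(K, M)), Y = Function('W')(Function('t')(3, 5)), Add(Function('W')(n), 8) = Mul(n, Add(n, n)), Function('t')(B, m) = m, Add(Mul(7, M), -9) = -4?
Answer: Rational(2493241, 784) ≈ 3180.2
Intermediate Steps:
M = Rational(5, 7) (M = Add(Rational(9, 7), Mul(Rational(1, 7), -4)) = Add(Rational(9, 7), Rational(-4, 7)) = Rational(5, 7) ≈ 0.71429)
Function('W')(n) = Add(-8, Mul(2, Pow(n, 2))) (Function('W')(n) = Add(-8, Mul(n, Add(n, n))) = Add(-8, Mul(n, Mul(2, n))) = Add(-8, Mul(2, Pow(n, 2))))
Y = 42 (Y = Add(-8, Mul(2, Pow(5, 2))) = Add(-8, Mul(2, 25)) = Add(-8, 50) = 42)
Function('O')(K) = Add(Rational(-109, 28), Mul(Rational(-5, 4), K)) (Function('O')(K) = Add(-3, Mul(Rational(1, 4), Mul(-5, Add(K, Rational(5, 7))))) = Add(-3, Mul(Rational(1, 4), Mul(-5, Add(Rational(5, 7), K)))) = Add(-3, Mul(Rational(1, 4), Add(Rational(-25, 7), Mul(-5, K)))) = Add(-3, Add(Rational(-25, 28), Mul(Rational(-5, 4), K))) = Add(Rational(-109, 28), Mul(Rational(-5, 4), K)))
Pow(Function('O')(Y), 2) = Pow(Add(Rational(-109, 28), Mul(Rational(-5, 4), 42)), 2) = Pow(Add(Rational(-109, 28), Rational(-105, 2)), 2) = Pow(Rational(-1579, 28), 2) = Rational(2493241, 784)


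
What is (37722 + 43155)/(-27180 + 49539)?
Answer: 26959/7453 ≈ 3.6172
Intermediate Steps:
(37722 + 43155)/(-27180 + 49539) = 80877/22359 = 80877*(1/22359) = 26959/7453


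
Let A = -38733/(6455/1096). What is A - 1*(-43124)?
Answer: 235914052/6455 ≈ 36548.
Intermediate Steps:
A = -42451368/6455 (A = -38733/(6455*(1/1096)) = -38733/6455/1096 = -38733*1096/6455 = -42451368/6455 ≈ -6576.5)
A - 1*(-43124) = -42451368/6455 - 1*(-43124) = -42451368/6455 + 43124 = 235914052/6455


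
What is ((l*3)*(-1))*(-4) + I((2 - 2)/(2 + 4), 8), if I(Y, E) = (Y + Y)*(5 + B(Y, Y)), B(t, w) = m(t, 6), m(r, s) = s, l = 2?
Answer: 24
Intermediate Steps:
B(t, w) = 6
I(Y, E) = 22*Y (I(Y, E) = (Y + Y)*(5 + 6) = (2*Y)*11 = 22*Y)
((l*3)*(-1))*(-4) + I((2 - 2)/(2 + 4), 8) = ((2*3)*(-1))*(-4) + 22*((2 - 2)/(2 + 4)) = (6*(-1))*(-4) + 22*(0/6) = -6*(-4) + 22*(0*(1/6)) = 24 + 22*0 = 24 + 0 = 24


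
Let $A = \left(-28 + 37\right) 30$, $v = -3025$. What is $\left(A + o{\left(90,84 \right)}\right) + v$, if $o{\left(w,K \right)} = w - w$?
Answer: $-2755$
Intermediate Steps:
$o{\left(w,K \right)} = 0$
$A = 270$ ($A = 9 \cdot 30 = 270$)
$\left(A + o{\left(90,84 \right)}\right) + v = \left(270 + 0\right) - 3025 = 270 - 3025 = -2755$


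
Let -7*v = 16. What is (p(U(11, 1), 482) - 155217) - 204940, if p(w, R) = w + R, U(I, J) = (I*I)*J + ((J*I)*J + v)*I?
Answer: -2516207/7 ≈ -3.5946e+5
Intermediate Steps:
v = -16/7 (v = -1/7*16 = -16/7 ≈ -2.2857)
U(I, J) = I*(-16/7 + I*J**2) + J*I**2 (U(I, J) = (I*I)*J + ((J*I)*J - 16/7)*I = I**2*J + ((I*J)*J - 16/7)*I = J*I**2 + (I*J**2 - 16/7)*I = J*I**2 + (-16/7 + I*J**2)*I = J*I**2 + I*(-16/7 + I*J**2) = I*(-16/7 + I*J**2) + J*I**2)
p(w, R) = R + w
(p(U(11, 1), 482) - 155217) - 204940 = ((482 + (1/7)*11*(-16 + 7*11*1 + 7*11*1**2)) - 155217) - 204940 = ((482 + (1/7)*11*(-16 + 77 + 7*11*1)) - 155217) - 204940 = ((482 + (1/7)*11*(-16 + 77 + 77)) - 155217) - 204940 = ((482 + (1/7)*11*138) - 155217) - 204940 = ((482 + 1518/7) - 155217) - 204940 = (4892/7 - 155217) - 204940 = -1081627/7 - 204940 = -2516207/7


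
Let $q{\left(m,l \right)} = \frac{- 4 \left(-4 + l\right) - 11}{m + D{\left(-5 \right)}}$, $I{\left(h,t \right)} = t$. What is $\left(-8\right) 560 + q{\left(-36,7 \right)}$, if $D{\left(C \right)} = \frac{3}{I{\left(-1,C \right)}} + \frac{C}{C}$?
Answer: $- \frac{797325}{178} \approx -4479.4$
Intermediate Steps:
$D{\left(C \right)} = 1 + \frac{3}{C}$ ($D{\left(C \right)} = \frac{3}{C} + \frac{C}{C} = \frac{3}{C} + 1 = 1 + \frac{3}{C}$)
$q{\left(m,l \right)} = \frac{5 - 4 l}{\frac{2}{5} + m}$ ($q{\left(m,l \right)} = \frac{- 4 \left(-4 + l\right) - 11}{m + \frac{3 - 5}{-5}} = \frac{\left(16 - 4 l\right) - 11}{m - - \frac{2}{5}} = \frac{5 - 4 l}{m + \frac{2}{5}} = \frac{5 - 4 l}{\frac{2}{5} + m}$)
$\left(-8\right) 560 + q{\left(-36,7 \right)} = \left(-8\right) 560 + \frac{5 \left(5 - 28\right)}{2 + 5 \left(-36\right)} = -4480 + \frac{5 \left(5 - 28\right)}{2 - 180} = -4480 + 5 \frac{1}{-178} \left(-23\right) = -4480 + 5 \left(- \frac{1}{178}\right) \left(-23\right) = -4480 + \frac{115}{178} = - \frac{797325}{178}$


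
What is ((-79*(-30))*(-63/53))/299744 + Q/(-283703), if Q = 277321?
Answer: -2224000451801/2253514208848 ≈ -0.98690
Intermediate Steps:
((-79*(-30))*(-63/53))/299744 + Q/(-283703) = ((-79*(-30))*(-63/53))/299744 + 277321/(-283703) = (2370*(-63*1/53))*(1/299744) + 277321*(-1/283703) = (2370*(-63/53))*(1/299744) - 277321/283703 = -149310/53*1/299744 - 277321/283703 = -74655/7943216 - 277321/283703 = -2224000451801/2253514208848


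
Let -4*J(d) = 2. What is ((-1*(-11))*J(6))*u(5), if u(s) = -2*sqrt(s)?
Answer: 11*sqrt(5) ≈ 24.597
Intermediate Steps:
J(d) = -1/2 (J(d) = -1/4*2 = -1/2)
((-1*(-11))*J(6))*u(5) = (-1*(-11)*(-1/2))*(-2*sqrt(5)) = (11*(-1/2))*(-2*sqrt(5)) = -(-11)*sqrt(5) = 11*sqrt(5)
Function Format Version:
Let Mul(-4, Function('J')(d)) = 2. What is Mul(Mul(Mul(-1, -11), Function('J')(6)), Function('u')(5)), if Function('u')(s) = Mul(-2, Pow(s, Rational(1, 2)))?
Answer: Mul(11, Pow(5, Rational(1, 2))) ≈ 24.597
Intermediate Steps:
Function('J')(d) = Rational(-1, 2) (Function('J')(d) = Mul(Rational(-1, 4), 2) = Rational(-1, 2))
Mul(Mul(Mul(-1, -11), Function('J')(6)), Function('u')(5)) = Mul(Mul(Mul(-1, -11), Rational(-1, 2)), Mul(-2, Pow(5, Rational(1, 2)))) = Mul(Mul(11, Rational(-1, 2)), Mul(-2, Pow(5, Rational(1, 2)))) = Mul(Rational(-11, 2), Mul(-2, Pow(5, Rational(1, 2)))) = Mul(11, Pow(5, Rational(1, 2)))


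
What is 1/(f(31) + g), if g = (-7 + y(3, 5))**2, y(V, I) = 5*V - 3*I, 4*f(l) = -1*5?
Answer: 4/191 ≈ 0.020942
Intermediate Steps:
f(l) = -5/4 (f(l) = (-1*5)/4 = (1/4)*(-5) = -5/4)
y(V, I) = -3*I + 5*V
g = 49 (g = (-7 + (-3*5 + 5*3))**2 = (-7 + (-15 + 15))**2 = (-7 + 0)**2 = (-7)**2 = 49)
1/(f(31) + g) = 1/(-5/4 + 49) = 1/(191/4) = 4/191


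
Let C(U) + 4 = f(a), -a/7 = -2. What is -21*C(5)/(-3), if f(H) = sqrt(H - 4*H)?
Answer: -28 + 7*I*sqrt(42) ≈ -28.0 + 45.365*I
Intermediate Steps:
a = 14 (a = -7*(-2) = 14)
f(H) = sqrt(3)*sqrt(-H) (f(H) = sqrt(-3*H) = sqrt(3)*sqrt(-H))
C(U) = -4 + I*sqrt(42) (C(U) = -4 + sqrt(3)*sqrt(-1*14) = -4 + sqrt(3)*sqrt(-14) = -4 + sqrt(3)*(I*sqrt(14)) = -4 + I*sqrt(42))
-21*C(5)/(-3) = -21*(-4 + I*sqrt(42))/(-3) = (84 - 21*I*sqrt(42))*(-1/3) = -28 + 7*I*sqrt(42)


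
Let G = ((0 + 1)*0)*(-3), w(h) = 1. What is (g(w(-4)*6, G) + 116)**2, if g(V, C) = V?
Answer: 14884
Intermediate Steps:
G = 0 (G = (1*0)*(-3) = 0*(-3) = 0)
(g(w(-4)*6, G) + 116)**2 = (1*6 + 116)**2 = (6 + 116)**2 = 122**2 = 14884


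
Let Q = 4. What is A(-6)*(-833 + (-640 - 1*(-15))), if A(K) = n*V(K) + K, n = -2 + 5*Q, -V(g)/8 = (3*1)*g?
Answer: -3770388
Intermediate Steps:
V(g) = -24*g (V(g) = -8*3*1*g = -24*g)
n = 18 (n = -2 + 5*4 = -2 + 20 = 18)
A(K) = -431*K (A(K) = 18*(-24*K) + K = -432*K + K = -431*K)
A(-6)*(-833 + (-640 - 1*(-15))) = (-431*(-6))*(-833 + (-640 - 1*(-15))) = 2586*(-833 + (-640 + 15)) = 2586*(-833 - 625) = 2586*(-1458) = -3770388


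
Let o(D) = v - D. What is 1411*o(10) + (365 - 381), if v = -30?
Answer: -56456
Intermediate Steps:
o(D) = -30 - D
1411*o(10) + (365 - 381) = 1411*(-30 - 1*10) + (365 - 381) = 1411*(-30 - 10) - 16 = 1411*(-40) - 16 = -56440 - 16 = -56456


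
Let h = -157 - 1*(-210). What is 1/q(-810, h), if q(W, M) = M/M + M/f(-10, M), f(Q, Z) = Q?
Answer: -10/43 ≈ -0.23256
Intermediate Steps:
h = 53 (h = -157 + 210 = 53)
q(W, M) = 1 - M/10 (q(W, M) = M/M + M/(-10) = 1 + M*(-⅒) = 1 - M/10)
1/q(-810, h) = 1/(1 - ⅒*53) = 1/(1 - 53/10) = 1/(-43/10) = -10/43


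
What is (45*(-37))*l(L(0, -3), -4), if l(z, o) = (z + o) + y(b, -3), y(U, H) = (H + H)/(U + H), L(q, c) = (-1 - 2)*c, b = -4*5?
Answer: -201465/23 ≈ -8759.3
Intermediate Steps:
b = -20
L(q, c) = -3*c
y(U, H) = 2*H/(H + U) (y(U, H) = (2*H)/(H + U) = 2*H/(H + U))
l(z, o) = 6/23 + o + z (l(z, o) = (z + o) + 2*(-3)/(-3 - 20) = (o + z) + 2*(-3)/(-23) = (o + z) + 2*(-3)*(-1/23) = (o + z) + 6/23 = 6/23 + o + z)
(45*(-37))*l(L(0, -3), -4) = (45*(-37))*(6/23 - 4 - 3*(-3)) = -1665*(6/23 - 4 + 9) = -1665*121/23 = -201465/23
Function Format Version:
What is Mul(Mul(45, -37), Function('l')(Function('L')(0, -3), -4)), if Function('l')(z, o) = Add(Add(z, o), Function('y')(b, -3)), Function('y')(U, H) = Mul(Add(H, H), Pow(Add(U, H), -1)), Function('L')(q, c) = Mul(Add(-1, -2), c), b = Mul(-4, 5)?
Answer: Rational(-201465, 23) ≈ -8759.3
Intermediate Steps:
b = -20
Function('L')(q, c) = Mul(-3, c)
Function('y')(U, H) = Mul(2, H, Pow(Add(H, U), -1)) (Function('y')(U, H) = Mul(Mul(2, H), Pow(Add(H, U), -1)) = Mul(2, H, Pow(Add(H, U), -1)))
Function('l')(z, o) = Add(Rational(6, 23), o, z) (Function('l')(z, o) = Add(Add(z, o), Mul(2, -3, Pow(Add(-3, -20), -1))) = Add(Add(o, z), Mul(2, -3, Pow(-23, -1))) = Add(Add(o, z), Mul(2, -3, Rational(-1, 23))) = Add(Add(o, z), Rational(6, 23)) = Add(Rational(6, 23), o, z))
Mul(Mul(45, -37), Function('l')(Function('L')(0, -3), -4)) = Mul(Mul(45, -37), Add(Rational(6, 23), -4, Mul(-3, -3))) = Mul(-1665, Add(Rational(6, 23), -4, 9)) = Mul(-1665, Rational(121, 23)) = Rational(-201465, 23)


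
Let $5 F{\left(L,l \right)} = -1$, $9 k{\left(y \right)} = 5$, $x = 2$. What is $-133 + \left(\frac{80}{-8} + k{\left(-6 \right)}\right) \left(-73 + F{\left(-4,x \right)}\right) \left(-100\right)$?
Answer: $- \frac{207799}{3} \approx -69266.0$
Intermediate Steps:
$k{\left(y \right)} = \frac{5}{9}$ ($k{\left(y \right)} = \frac{1}{9} \cdot 5 = \frac{5}{9}$)
$F{\left(L,l \right)} = - \frac{1}{5}$ ($F{\left(L,l \right)} = \frac{1}{5} \left(-1\right) = - \frac{1}{5}$)
$-133 + \left(\frac{80}{-8} + k{\left(-6 \right)}\right) \left(-73 + F{\left(-4,x \right)}\right) \left(-100\right) = -133 + \left(\frac{80}{-8} + \frac{5}{9}\right) \left(-73 - \frac{1}{5}\right) \left(-100\right) = -133 + \left(80 \left(- \frac{1}{8}\right) + \frac{5}{9}\right) \left(- \frac{366}{5}\right) \left(-100\right) = -133 + \left(-10 + \frac{5}{9}\right) \left(- \frac{366}{5}\right) \left(-100\right) = -133 + \left(- \frac{85}{9}\right) \left(- \frac{366}{5}\right) \left(-100\right) = -133 + \frac{2074}{3} \left(-100\right) = -133 - \frac{207400}{3} = - \frac{207799}{3}$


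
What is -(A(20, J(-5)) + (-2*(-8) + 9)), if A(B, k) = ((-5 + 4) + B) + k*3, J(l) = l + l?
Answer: -14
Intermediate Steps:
J(l) = 2*l
A(B, k) = -1 + B + 3*k (A(B, k) = (-1 + B) + 3*k = -1 + B + 3*k)
-(A(20, J(-5)) + (-2*(-8) + 9)) = -((-1 + 20 + 3*(2*(-5))) + (-2*(-8) + 9)) = -((-1 + 20 + 3*(-10)) + (16 + 9)) = -((-1 + 20 - 30) + 25) = -(-11 + 25) = -1*14 = -14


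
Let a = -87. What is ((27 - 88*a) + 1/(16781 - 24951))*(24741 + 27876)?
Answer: 3302774825253/8170 ≈ 4.0426e+8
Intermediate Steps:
((27 - 88*a) + 1/(16781 - 24951))*(24741 + 27876) = ((27 - 88*(-87)) + 1/(16781 - 24951))*(24741 + 27876) = ((27 + 7656) + 1/(-8170))*52617 = (7683 - 1/8170)*52617 = (62770109/8170)*52617 = 3302774825253/8170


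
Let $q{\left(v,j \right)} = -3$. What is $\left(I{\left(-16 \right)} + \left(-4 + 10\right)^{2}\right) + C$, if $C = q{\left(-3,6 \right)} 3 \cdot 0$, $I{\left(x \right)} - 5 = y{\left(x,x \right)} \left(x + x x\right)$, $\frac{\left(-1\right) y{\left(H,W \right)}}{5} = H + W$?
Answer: $38441$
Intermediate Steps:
$y{\left(H,W \right)} = - 5 H - 5 W$ ($y{\left(H,W \right)} = - 5 \left(H + W\right) = - 5 H - 5 W$)
$I{\left(x \right)} = 5 - 10 x \left(x + x^{2}\right)$ ($I{\left(x \right)} = 5 + \left(- 5 x - 5 x\right) \left(x + x x\right) = 5 + - 10 x \left(x + x^{2}\right) = 5 - 10 x \left(x + x^{2}\right)$)
$C = 0$ ($C = \left(-3\right) 3 \cdot 0 = \left(-9\right) 0 = 0$)
$\left(I{\left(-16 \right)} + \left(-4 + 10\right)^{2}\right) + C = \left(\left(5 - 10 \left(-16\right)^{2} - 10 \left(-16\right)^{3}\right) + \left(-4 + 10\right)^{2}\right) + 0 = \left(\left(5 - 2560 - -40960\right) + 6^{2}\right) + 0 = \left(\left(5 - 2560 + 40960\right) + 36\right) + 0 = \left(38405 + 36\right) + 0 = 38441 + 0 = 38441$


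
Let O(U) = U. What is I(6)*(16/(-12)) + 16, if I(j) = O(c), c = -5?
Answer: 68/3 ≈ 22.667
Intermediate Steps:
I(j) = -5
I(6)*(16/(-12)) + 16 = -80/(-12) + 16 = -80*(-1)/12 + 16 = -5*(-4/3) + 16 = 20/3 + 16 = 68/3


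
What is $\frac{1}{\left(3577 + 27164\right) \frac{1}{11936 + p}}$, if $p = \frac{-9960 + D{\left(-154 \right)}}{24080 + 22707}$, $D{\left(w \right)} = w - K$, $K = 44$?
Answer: $\frac{558439474}{1438279167} \approx 0.38827$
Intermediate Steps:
$D{\left(w \right)} = -44 + w$ ($D{\left(w \right)} = w - 44 = -44 + w$)
$p = - \frac{10158}{46787}$ ($p = \frac{-9960 - 198}{24080 + 22707} = \frac{-9960 - 198}{46787} = \left(-10158\right) \frac{1}{46787} = - \frac{10158}{46787} \approx -0.21711$)
$\frac{1}{\left(3577 + 27164\right) \frac{1}{11936 + p}} = \frac{1}{\left(3577 + 27164\right) \frac{1}{11936 - \frac{10158}{46787}}} = \frac{1}{30741 \frac{1}{\frac{558439474}{46787}}} = \frac{1}{30741 \cdot \frac{46787}{558439474}} = \frac{1}{\frac{1438279167}{558439474}} = \frac{558439474}{1438279167}$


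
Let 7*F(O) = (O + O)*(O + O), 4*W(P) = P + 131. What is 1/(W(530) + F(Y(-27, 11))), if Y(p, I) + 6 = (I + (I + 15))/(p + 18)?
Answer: 324/72469 ≈ 0.0044709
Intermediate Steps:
W(P) = 131/4 + P/4 (W(P) = (P + 131)/4 = (131 + P)/4 = 131/4 + P/4)
Y(p, I) = -6 + (15 + 2*I)/(18 + p) (Y(p, I) = -6 + (I + (I + 15))/(p + 18) = -6 + (I + (15 + I))/(18 + p) = -6 + (15 + 2*I)/(18 + p))
F(O) = 4*O**2/7 (F(O) = ((O + O)*(O + O))/7 = ((2*O)*(2*O))/7 = (4*O**2)/7 = 4*O**2/7)
1/(W(530) + F(Y(-27, 11))) = 1/((131/4 + (1/4)*530) + 4*((-93 - 6*(-27) + 2*11)/(18 - 27))**2/7) = 1/((131/4 + 265/2) + 4*((-93 + 162 + 22)/(-9))**2/7) = 1/(661/4 + 4*(-1/9*91)**2/7) = 1/(661/4 + 4*(-91/9)**2/7) = 1/(661/4 + (4/7)*(8281/81)) = 1/(661/4 + 4732/81) = 1/(72469/324) = 324/72469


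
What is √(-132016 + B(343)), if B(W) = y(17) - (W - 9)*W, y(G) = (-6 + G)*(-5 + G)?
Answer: I*√246446 ≈ 496.43*I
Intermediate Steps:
B(W) = 132 - W*(-9 + W) (B(W) = (30 + 17² - 11*17) - (W - 9)*W = (30 + 289 - 187) - (-9 + W)*W = 132 - W*(-9 + W))
√(-132016 + B(343)) = √(-132016 + (132 - 1*343² + 9*343)) = √(-132016 + (132 - 1*117649 + 3087)) = √(-132016 + (132 - 117649 + 3087)) = √(-132016 - 114430) = √(-246446) = I*√246446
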